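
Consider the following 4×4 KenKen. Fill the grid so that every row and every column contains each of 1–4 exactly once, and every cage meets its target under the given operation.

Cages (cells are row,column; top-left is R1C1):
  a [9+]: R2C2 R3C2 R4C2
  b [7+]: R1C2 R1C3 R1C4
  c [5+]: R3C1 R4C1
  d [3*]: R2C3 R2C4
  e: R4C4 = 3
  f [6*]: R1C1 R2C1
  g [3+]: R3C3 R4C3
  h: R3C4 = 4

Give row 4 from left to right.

4 2 1 3

Cage h is given, leaving R3C4 = 4.
Cage e is a single given cell, so R4C4 = 3.
The two cells of cage d must have product 3, so R2C3 = 3.
Column 4 now contains 3, which forces R2C4 = 1.
Cage f needs two cells with product 6, so R1C1 = 3.
1 is placed in column 4, so R1C4 = 2.
Row 2 now contains 3, so R2C1 = 2.
2 is placed in row 2; hence R2C2 = 4.
3 is placed in column 1, leaving R3C1 = 1.
The 3 cells of cage a must have sum 9, which forces R3C2 = 3.
Row 3 now contains 1, leaving R3C3 = 2.
Column 1 now contains 2; hence R4C1 = 4.
Column 2 already has 4, which forces R4C2 = 2.
Column 3 now contains 2, leaving R4C3 = 1.
Column 2 already has 4, which forces R1C2 = 1.
1 is placed in column 3; hence R1C3 = 4.
Filled in: 3 1 4 2 / 2 4 3 1 / 1 3 2 4 / 4 2 1 3.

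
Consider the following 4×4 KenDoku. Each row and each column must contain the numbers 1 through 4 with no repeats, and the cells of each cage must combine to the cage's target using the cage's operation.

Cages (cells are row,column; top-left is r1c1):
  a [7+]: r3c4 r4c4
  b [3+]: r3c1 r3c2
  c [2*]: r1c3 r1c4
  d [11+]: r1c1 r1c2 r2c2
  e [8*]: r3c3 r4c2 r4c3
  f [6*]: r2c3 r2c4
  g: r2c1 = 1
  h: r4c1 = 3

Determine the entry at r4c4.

The 3 cells of cage d must have sum 11; hence r1c1 = 4.
The 3 cells of cage d must have sum 11, so r1c2 = 3.
Cage g is given, so r2c1 = 1.
Cage d has sum 11; hence r2c2 = 4.
1 is placed in column 1, so r3c1 = 2.
2 is placed in row 3, leaving r3c2 = 1.
Row 3 now contains 1, so r3c3 = 4.
4 is placed in row 3; hence r3c4 = 3.
H is a freebie; hence r4c1 = 3.
1 is placed in column 2, leaving r4c2 = 2.
2 is placed in row 4, leaving r4c3 = 1.
Column 4 already has 3, leaving r4c4 = 4.
1 is placed in column 3, leaving r1c3 = 2.
The two cells of cage c must have product 2, leaving r1c4 = 1.
Cage f's pair has product 6; hence r2c3 = 3.
Column 4 already has 3; hence r2c4 = 2.
Filled in: 4 3 2 1 / 1 4 3 2 / 2 1 4 3 / 3 2 1 4.

4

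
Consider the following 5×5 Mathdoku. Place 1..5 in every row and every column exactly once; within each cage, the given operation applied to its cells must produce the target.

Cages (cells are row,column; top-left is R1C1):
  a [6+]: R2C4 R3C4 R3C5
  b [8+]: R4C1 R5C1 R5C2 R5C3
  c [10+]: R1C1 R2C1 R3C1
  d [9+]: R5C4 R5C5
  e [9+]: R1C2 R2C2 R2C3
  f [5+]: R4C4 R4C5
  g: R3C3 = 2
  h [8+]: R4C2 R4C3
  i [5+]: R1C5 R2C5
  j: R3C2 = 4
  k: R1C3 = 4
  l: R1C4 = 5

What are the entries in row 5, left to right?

K is a freebie, which forces R1C3 = 4.
Cage l is given, which forces R1C4 = 5.
Cage j is a single given cell, so R3C2 = 4.
Cage g is given, so R3C3 = 2.
Column 4 already has 5; hence R5C4 = 4.
4 is placed in row 5, so R5C5 = 5.
Cage a has sum 6, so R2C4 = 2.
The 4 cells of cage b must have sum 8, so R4C1 = 2.
The 4 cells of cage b must have sum 8, which forces R5C2 = 2.
Cage c has sum 10, which forces R1C1 = 1.
Row 1 already has 1; hence R1C2 = 3.
Row 1 already has 1, which forces R1C5 = 2.
The 3 cells of cage c must have sum 10, so R2C1 = 4.
4 is placed in row 2; hence R2C5 = 3.
Cage c has sum 10, leaving R3C1 = 5.
Column 5 already has 3, so R3C5 = 1.
Column 2 now contains 3, which forces R4C2 = 5.
Row 4 already has 5, so R4C3 = 3.
Cage f's pair has sum 5, which forces R4C4 = 1.
The two cells of cage f must have sum 5, leaving R4C5 = 4.
Column 1 already has 1, leaving R5C1 = 3.
3 is placed in column 3, so R5C3 = 1.
Column 2 now contains 5, leaving R2C2 = 1.
Column 3 now contains 1, so R2C3 = 5.
Row 3 now contains 1; hence R3C4 = 3.
The full grid is 1 3 4 5 2 / 4 1 5 2 3 / 5 4 2 3 1 / 2 5 3 1 4 / 3 2 1 4 5.

3 2 1 4 5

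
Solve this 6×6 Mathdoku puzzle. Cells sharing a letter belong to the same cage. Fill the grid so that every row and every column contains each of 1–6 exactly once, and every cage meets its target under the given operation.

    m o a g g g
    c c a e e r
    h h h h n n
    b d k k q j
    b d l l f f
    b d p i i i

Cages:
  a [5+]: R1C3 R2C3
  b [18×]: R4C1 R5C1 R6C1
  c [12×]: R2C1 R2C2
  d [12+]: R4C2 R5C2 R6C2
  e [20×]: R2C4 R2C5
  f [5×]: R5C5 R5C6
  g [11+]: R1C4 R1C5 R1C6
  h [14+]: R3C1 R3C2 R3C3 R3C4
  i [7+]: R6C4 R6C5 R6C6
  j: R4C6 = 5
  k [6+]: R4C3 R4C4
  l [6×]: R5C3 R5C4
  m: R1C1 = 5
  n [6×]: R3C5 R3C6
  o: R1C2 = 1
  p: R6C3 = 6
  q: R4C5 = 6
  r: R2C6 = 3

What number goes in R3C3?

5

Cage m is a single given cell, which forces R1C1 = 5.
Cage o is a single given cell, so R1C2 = 1.
R is a freebie, leaving R2C6 = 3.
Cage q is a single given cell, so R4C5 = 6.
J is a freebie, leaving R4C6 = 5.
Column 6 now contains 5, which forces R5C6 = 1.
Cage p is a single given cell, which forces R6C3 = 6.
The 3 cells of cage b must have product 18, which forces R5C1 = 6.
1 is placed in row 5; hence R5C5 = 5.
Column 1 now contains 6, leaving R2C1 = 2.
The two cells of cage c must have product 12; hence R2C2 = 6.
Row 2 now contains 2, leaving R2C3 = 1.
The two cells of cage e must have product 20; hence R2C4 = 5.
Column 5 now contains 5, so R2C5 = 4.
The 3 cells of cage d must have sum 12, which forces R6C2 = 5.
The two cells of cage a must have sum 5, which forces R1C3 = 4.
4 is placed in column 3, so R4C3 = 2.
2 is placed in row 4, which forces R4C4 = 4.
2 is placed in column 3, leaving R5C3 = 3.
Row 5 already has 3, which forces R5C4 = 2.
2 is placed in column 4, which forces R6C4 = 1.
Row 6 now contains 1, leaving R6C5 = 2.
Row 6 already has 2, so R6C6 = 4.
Cage g has sum 11, which forces R1C4 = 6.
2 is placed in column 5, which forces R1C5 = 3.
The 3 cells of cage g must have sum 11; hence R1C6 = 2.
The 4 cells of cage h must have sum 14, leaving R3C2 = 2.
3 is placed in column 3; hence R3C3 = 5.
Column 4 now contains 6, which forces R3C4 = 3.
Column 5 already has 3, so R3C5 = 1.
Column 6 already has 2; hence R3C6 = 6.
The 3 cells of cage b must have product 18, leaving R4C1 = 1.
4 is placed in row 4, which forces R4C2 = 3.
Row 5 already has 3, so R5C2 = 4.
Row 6 now contains 1, which forces R6C1 = 3.
1 is placed in row 3, which forces R3C1 = 4.
Completed grid: 5 1 4 6 3 2 / 2 6 1 5 4 3 / 4 2 5 3 1 6 / 1 3 2 4 6 5 / 6 4 3 2 5 1 / 3 5 6 1 2 4.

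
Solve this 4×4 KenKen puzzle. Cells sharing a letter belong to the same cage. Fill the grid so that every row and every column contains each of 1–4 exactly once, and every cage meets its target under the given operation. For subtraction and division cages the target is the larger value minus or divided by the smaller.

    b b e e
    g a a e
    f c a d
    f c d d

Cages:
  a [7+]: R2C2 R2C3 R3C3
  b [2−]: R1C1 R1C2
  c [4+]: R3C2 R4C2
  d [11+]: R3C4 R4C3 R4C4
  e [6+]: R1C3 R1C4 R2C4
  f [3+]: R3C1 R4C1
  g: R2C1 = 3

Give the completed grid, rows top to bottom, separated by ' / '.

4 2 3 1 / 3 4 1 2 / 1 3 2 4 / 2 1 4 3

Cage g is a single given cell; hence R2C1 = 3.
Cage d needs sum 11, so R3C4 = 4.
The 3 cells of cage d must have sum 11, so R4C3 = 4.
Cage d has sum 11, leaving R4C4 = 3.
The 3 cells of cage e must have sum 6, so R1C3 = 3.
The 3 cells of cage a must have sum 7, so R2C2 = 4.
The two cells of cage c must have sum 4; hence R3C2 = 3.
Row 4 now contains 3, so R4C2 = 1.
The two cells of cage b must have difference 2; hence R1C1 = 4.
Column 2 now contains 4, so R1C2 = 2.
Row 1 already has 2; hence R1C4 = 1.
1 is placed in column 4; hence R2C4 = 2.
Cage f's pair has sum 3, so R3C1 = 1.
1 is placed in row 3, which forces R3C3 = 2.
1 is placed in row 4, which forces R4C1 = 2.
2 is placed in row 2, so R2C3 = 1.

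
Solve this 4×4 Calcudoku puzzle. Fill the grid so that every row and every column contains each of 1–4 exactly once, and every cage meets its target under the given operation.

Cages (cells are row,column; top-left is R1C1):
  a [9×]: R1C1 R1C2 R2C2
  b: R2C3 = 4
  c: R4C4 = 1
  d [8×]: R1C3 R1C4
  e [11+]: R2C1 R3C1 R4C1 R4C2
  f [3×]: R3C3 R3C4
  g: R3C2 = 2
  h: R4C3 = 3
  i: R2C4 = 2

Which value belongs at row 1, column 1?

3

The 3 cells of cage a must have product 9; hence R1C1 = 3.
The 3 cells of cage a must have product 9, leaving R1C2 = 1.
The 3 cells of cage a must have product 9, which forces R2C2 = 3.
Cage b is given, leaving R2C3 = 4.
Cage i is a single given cell, leaving R2C4 = 2.
Cage g is given, which forces R3C2 = 2.
Column 2 already has 2, which forces R4C2 = 4.
Cage h is a single given cell, leaving R4C3 = 3.
Cage c is a single given cell, which forces R4C4 = 1.
Column 3 now contains 4, so R1C3 = 2.
2 is placed in column 4, which forces R1C4 = 4.
2 is placed in row 2, so R2C1 = 1.
Cage e has sum 11; hence R3C1 = 4.
3 is placed in column 3; hence R3C3 = 1.
Column 4 now contains 1, so R3C4 = 3.
1 is placed in row 4, which forces R4C1 = 2.
Filled in: 3 1 2 4 / 1 3 4 2 / 4 2 1 3 / 2 4 3 1.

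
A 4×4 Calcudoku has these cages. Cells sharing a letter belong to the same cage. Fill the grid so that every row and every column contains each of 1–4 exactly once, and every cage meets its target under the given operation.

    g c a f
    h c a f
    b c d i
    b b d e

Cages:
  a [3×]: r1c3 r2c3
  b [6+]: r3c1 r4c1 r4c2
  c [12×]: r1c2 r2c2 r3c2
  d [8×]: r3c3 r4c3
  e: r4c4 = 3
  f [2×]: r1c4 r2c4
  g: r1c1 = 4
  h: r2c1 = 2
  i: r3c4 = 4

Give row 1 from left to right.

Cage g is given, which forces r1c1 = 4.
Cage h is given, which forces r2c1 = 2.
Row 2 now contains 2, so r2c4 = 1.
I is a freebie; hence r3c4 = 4.
E is a freebie, so r4c4 = 3.
The two cells of cage a must have product 3, which forces r1c3 = 1.
Column 4 already has 1, leaving r1c4 = 2.
The 3 cells of cage c must have product 12, leaving r2c2 = 4.
Row 2 now contains 1, so r2c3 = 3.
Cage b has sum 6, which forces r3c1 = 3.
3 is placed in row 3; hence r3c2 = 1.
Row 3 already has 4; hence r3c3 = 2.
Row 4 already has 3; hence r4c1 = 1.
Cage b has sum 6, which forces r4c2 = 2.
Cage d's pair has product 8, so r4c3 = 4.
Row 1 now contains 1, so r1c2 = 3.
The full grid is 4 3 1 2 / 2 4 3 1 / 3 1 2 4 / 1 2 4 3.

4 3 1 2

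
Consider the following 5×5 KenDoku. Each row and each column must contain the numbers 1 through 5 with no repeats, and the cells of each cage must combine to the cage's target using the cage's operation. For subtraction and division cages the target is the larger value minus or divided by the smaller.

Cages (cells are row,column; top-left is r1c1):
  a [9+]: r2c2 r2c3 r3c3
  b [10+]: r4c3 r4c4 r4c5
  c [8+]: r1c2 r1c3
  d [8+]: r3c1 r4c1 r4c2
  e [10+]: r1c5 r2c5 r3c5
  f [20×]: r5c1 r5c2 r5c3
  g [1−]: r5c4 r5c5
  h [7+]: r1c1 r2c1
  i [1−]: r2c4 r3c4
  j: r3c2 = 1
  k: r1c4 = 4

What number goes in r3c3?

4

K is a freebie, which forces r1c4 = 4.
Cage j is a single given cell, which forces r3c2 = 1.
Row 1 needs a 1, and only r1c5 is open for it.
In row 1, 2 can only go at r1c1, so r1c1 = 2.
Cage h's pair has sum 7, so r2c1 = 5.
5 is placed in row 2, which forces r2c5 = 4.
4 is placed in column 5, which forces r3c5 = 5.
Cage d needs sum 8, so r4c1 = 1.
1 is placed in column 1, so r5c1 = 4.
Row 5 now contains 4, which forces r5c2 = 5.
Row 5 now contains 5, which forces r5c3 = 1.
Column 2 already has 5; hence r1c2 = 3.
The two cells of cage c must have sum 8, so r1c3 = 5.
Column 2 now contains 3, so r2c2 = 2.
2 is placed in row 2; hence r2c3 = 3.
Row 2 already has 3, so r2c4 = 1.
Column 1 now contains 4, leaving r3c1 = 3.
Cage a has sum 9, leaving r3c3 = 4.
Row 3 already has 3; hence r3c4 = 2.
Cage d has sum 8, which forces r4c2 = 4.
Column 3 already has 3; hence r4c3 = 2.
2 is placed in row 4, which forces r4c5 = 3.
Column 4 already has 2, so r5c4 = 3.
Column 5 already has 3; hence r5c5 = 2.
Row 4 now contains 3, so r4c4 = 5.
The full grid is 2 3 5 4 1 / 5 2 3 1 4 / 3 1 4 2 5 / 1 4 2 5 3 / 4 5 1 3 2.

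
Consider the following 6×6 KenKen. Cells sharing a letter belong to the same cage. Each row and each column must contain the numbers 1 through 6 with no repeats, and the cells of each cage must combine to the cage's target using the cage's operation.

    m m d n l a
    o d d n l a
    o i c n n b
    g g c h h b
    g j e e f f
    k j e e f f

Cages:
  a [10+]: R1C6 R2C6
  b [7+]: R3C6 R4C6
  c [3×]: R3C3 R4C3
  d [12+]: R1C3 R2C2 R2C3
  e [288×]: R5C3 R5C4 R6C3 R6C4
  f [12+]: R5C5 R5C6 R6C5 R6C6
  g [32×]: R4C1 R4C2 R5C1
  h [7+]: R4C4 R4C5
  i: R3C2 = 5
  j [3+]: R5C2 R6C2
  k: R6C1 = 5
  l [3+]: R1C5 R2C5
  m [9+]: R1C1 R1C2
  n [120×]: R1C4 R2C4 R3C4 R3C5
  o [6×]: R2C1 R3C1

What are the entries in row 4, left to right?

Cage i is given; hence R3C2 = 5.
The 3 cells of cage g must have product 32, which forces R4C1 = 2.
Cage g has product 32, leaving R4C2 = 4.
Cage g needs product 32, which forces R5C1 = 4.
Cage k is a single given cell; hence R6C1 = 5.
The only place for 5 in row 4 is R4C6.
Cage b needs two cells with sum 7, so R3C6 = 2.
Row 2 needs a 3, and only R2C2 is open for it.
Cage m's pair has sum 9, which forces R1C1 = 3.
Column 2 now contains 3; hence R1C2 = 6.
Row 1 already has 6, which forces R1C6 = 4.
4 is placed in column 6, which forces R2C6 = 6.
Row 1 now contains 4; hence R1C3 = 5.
6 is placed in row 2, so R2C1 = 1.
The 3 cells of cage d must have sum 12, so R2C3 = 4.
Row 2 now contains 1, leaving R2C5 = 2.
Cage o's pair has product 6; hence R3C1 = 6.
4 is placed in column 3, so R6C3 = 6.
Row 6 already has 6, leaving R6C4 = 4.
Row 6 already has 6, leaving R6C5 = 3.
Row 6 already has 3; hence R6C6 = 1.
The 4 cells of cage n must have product 120, leaving R1C4 = 2.
Column 5 already has 2, which forces R1C5 = 1.
2 is placed in row 2, so R2C4 = 5.
Cage n needs product 120, so R3C4 = 3.
Cage n has product 120, which forces R3C5 = 4.
Column 5 now contains 1, which forces R4C5 = 6.
Cage j's pair has sum 3, leaving R5C2 = 1.
Column 3 now contains 6, so R5C3 = 2.
Cage e has product 288; hence R5C4 = 6.
The 4 cells of cage f must have sum 12, so R5C5 = 5.
Column 6 already has 1, so R5C6 = 3.
Row 6 already has 1, leaving R6C2 = 2.
Row 3 already has 3, which forces R3C3 = 1.
The two cells of cage c must have product 3, so R4C3 = 3.
Row 4 already has 6, which forces R4C4 = 1.
The full grid is 3 6 5 2 1 4 / 1 3 4 5 2 6 / 6 5 1 3 4 2 / 2 4 3 1 6 5 / 4 1 2 6 5 3 / 5 2 6 4 3 1.

2 4 3 1 6 5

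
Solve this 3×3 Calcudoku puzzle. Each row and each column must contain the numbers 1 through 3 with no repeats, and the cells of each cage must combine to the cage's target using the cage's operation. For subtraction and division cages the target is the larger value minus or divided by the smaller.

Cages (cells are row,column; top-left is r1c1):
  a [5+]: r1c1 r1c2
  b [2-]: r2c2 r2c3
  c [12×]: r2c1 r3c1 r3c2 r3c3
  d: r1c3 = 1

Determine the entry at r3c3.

2

D is a freebie, leaving r1c3 = 1.
Cage c has product 12, so r2c1 = 2.
1 is placed in column 3, leaving r2c3 = 3.
3 is placed in column 3, leaving r3c3 = 2.
Column 1 already has 2, leaving r1c1 = 3.
Cage a needs two cells with sum 5, leaving r1c2 = 2.
Row 2 now contains 3, which forces r2c2 = 1.
3 is placed in column 1, so r3c1 = 1.
1 is placed in column 2, which forces r3c2 = 3.
Completed grid: 3 2 1 / 2 1 3 / 1 3 2.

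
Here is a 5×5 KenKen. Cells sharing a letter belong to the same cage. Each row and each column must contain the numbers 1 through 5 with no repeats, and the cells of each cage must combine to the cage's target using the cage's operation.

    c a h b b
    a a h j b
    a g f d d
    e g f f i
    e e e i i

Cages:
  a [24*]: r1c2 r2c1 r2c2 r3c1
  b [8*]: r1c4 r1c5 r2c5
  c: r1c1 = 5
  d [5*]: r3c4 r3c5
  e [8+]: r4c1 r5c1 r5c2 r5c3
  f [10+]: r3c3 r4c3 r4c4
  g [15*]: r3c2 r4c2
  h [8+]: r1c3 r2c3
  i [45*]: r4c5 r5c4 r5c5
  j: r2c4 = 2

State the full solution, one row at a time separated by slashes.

5 4 3 1 2 / 3 1 5 2 4 / 2 3 4 5 1 / 1 5 2 4 3 / 4 2 1 3 5

Cage c is given, so r1c1 = 5.
Row 1 now contains 5, so r1c3 = 3.
3 is placed in column 3, so r2c3 = 5.
J is a freebie, leaving r2c4 = 2.
The 3 cells of cage i must have product 45; hence r4c5 = 3.
Cage i needs product 45; hence r5c4 = 3.
Cage i has product 45; hence r5c5 = 5.
Cage b has product 8, which forces r1c5 = 2.
Cage g's pair has product 15; hence r3c2 = 3.
Cage d needs two cells with product 5, so r3c4 = 5.
5 is placed in column 5, so r3c5 = 1.
Cage e needs sum 8; hence r4c1 = 1.
Row 4 already has 3, so r4c2 = 5.
Column 4 already has 5, leaving r4c4 = 4.
4 is placed in column 4, so r1c4 = 1.
Cage a has product 24; hence r2c1 = 3.
Column 5 now contains 1, leaving r2c5 = 4.
The 4 cells of cage a must have product 24, so r3c1 = 2.
1 is placed in row 3, leaving r3c3 = 4.
Row 4 already has 4, so r4c3 = 2.
2 is placed in column 1; hence r5c1 = 4.
Column 3 now contains 2, which forces r5c3 = 1.
1 is placed in row 1, which forces r1c2 = 4.
Row 2 now contains 4, which forces r2c2 = 1.
Row 5 already has 1; hence r5c2 = 2.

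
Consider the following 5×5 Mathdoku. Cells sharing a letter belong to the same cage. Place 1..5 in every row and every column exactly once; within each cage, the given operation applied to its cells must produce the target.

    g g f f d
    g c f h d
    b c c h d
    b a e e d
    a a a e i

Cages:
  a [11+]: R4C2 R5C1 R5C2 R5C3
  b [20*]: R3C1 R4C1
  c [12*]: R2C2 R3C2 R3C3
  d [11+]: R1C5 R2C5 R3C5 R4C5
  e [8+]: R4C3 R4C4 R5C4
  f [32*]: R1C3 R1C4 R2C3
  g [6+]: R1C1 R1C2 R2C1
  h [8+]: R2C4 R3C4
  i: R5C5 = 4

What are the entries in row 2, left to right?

2 3 4 5 1

Cage f needs product 32; hence R1C3 = 2.
The 3 cells of cage f must have product 32, so R1C4 = 4.
The 3 cells of cage f must have product 32; hence R2C3 = 4.
Cage i is given, leaving R5C5 = 4.
Cage g has sum 6, which forces R2C1 = 2.
The 3 cells of cage c must have product 12, so R3C2 = 4.
Row 3 now contains 4, leaving R3C1 = 5.
Row 3 already has 5, leaving R3C4 = 3.
Cage b's pair has product 20, so R4C1 = 4.
The 3 cells of cage c must have product 12, leaving R2C2 = 3.
3 is placed in column 4, leaving R2C4 = 5.
Row 2 now contains 5, leaving R2C5 = 1.
3 is placed in row 3; hence R3C3 = 1.
Column 5 already has 1; hence R3C5 = 2.
Column 3 already has 1, which forces R4C3 = 5.
Row 4 now contains 5, so R4C5 = 3.
Column 3 already has 5; hence R5C3 = 3.
Cage g needs sum 6, so R1C1 = 3.
3 is placed in column 2, which forces R1C2 = 1.
3 is placed in column 5, leaving R1C5 = 5.
Cage a needs sum 11, which forces R4C2 = 2.
2 is placed in row 4, which forces R4C4 = 1.
Row 5 now contains 3, which forces R5C1 = 1.
Cage a needs sum 11, leaving R5C2 = 5.
Column 4 already has 1, which forces R5C4 = 2.
The full grid is 3 1 2 4 5 / 2 3 4 5 1 / 5 4 1 3 2 / 4 2 5 1 3 / 1 5 3 2 4.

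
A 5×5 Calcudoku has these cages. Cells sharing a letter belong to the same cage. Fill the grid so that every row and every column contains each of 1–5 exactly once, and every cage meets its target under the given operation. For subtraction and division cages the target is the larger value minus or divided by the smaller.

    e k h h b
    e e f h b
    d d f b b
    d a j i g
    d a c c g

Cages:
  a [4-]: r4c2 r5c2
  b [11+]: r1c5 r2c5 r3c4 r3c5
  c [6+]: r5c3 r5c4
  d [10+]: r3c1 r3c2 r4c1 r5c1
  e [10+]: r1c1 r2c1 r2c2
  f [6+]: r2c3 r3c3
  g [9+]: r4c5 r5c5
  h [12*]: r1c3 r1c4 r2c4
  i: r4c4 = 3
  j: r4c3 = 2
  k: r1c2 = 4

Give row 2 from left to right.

2 3 5 4 1

Cage k is given, leaving r1c2 = 4.
J is a freebie, so r4c3 = 2.
Cage i is given, which forces r4c4 = 3.
The 3 cells of cage h must have product 12, leaving r1c3 = 3.
3 is placed in column 4, which forces r1c4 = 1.
Cage h needs product 12, which forces r2c4 = 4.
The only place for 3 in row 5 is r5c1.
Cage e needs sum 10; hence r2c2 = 3.
Row 2 now contains 3, leaving r2c5 = 1.
Row 2 already has 1, which forces r2c3 = 5.
Cage f needs two cells with sum 6, leaving r3c3 = 1.
Cage b has sum 11, which forces r3c5 = 3.
1 is placed in column 3, so r5c3 = 4.
Row 5 now contains 4; hence r5c5 = 5.
Cage e needs sum 10; hence r1c1 = 5.
Column 5 already has 5, so r1c5 = 2.
Row 2 already has 5, leaving r2c1 = 2.
The 4 cells of cage d must have sum 10, which forces r3c1 = 4.
1 is placed in row 3, leaving r3c2 = 2.
The 4 cells of cage b must have sum 11, so r3c4 = 5.
Cage d needs sum 10, which forces r4c1 = 1.
The two cells of cage a must have difference 4, so r4c2 = 5.
Column 5 already has 5; hence r4c5 = 4.
5 is placed in row 5, which forces r5c2 = 1.
5 is placed in row 5; hence r5c4 = 2.
The full grid is 5 4 3 1 2 / 2 3 5 4 1 / 4 2 1 5 3 / 1 5 2 3 4 / 3 1 4 2 5.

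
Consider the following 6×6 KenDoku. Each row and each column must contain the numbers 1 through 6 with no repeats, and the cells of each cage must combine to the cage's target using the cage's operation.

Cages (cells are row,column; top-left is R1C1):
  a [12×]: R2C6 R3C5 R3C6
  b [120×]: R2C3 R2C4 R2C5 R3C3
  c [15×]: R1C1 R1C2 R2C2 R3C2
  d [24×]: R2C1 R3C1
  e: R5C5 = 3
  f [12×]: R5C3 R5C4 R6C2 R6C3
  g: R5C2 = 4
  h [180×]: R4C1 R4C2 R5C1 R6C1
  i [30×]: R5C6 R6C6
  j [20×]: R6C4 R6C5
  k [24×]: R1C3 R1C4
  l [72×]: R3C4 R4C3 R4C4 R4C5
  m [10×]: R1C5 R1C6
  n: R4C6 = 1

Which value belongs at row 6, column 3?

The 4 cells of cage c must have product 15, so R1C1 = 1.
N is a freebie; hence R4C6 = 1.
Cage g is given, which forces R5C2 = 4.
Cage e is a single given cell, so R5C5 = 3.
Row 1 needs a 3, and only R1C2 is open for it.
Cage i needs two cells with product 30, leaving R5C6 = 5.
{4, 5} are confined to R6C4 and R6C5 in row 6, which forces R6C6 = 6.
Cage m's pair has product 10, which forces R1C5 = 5.
5 is placed in column 6, which forces R1C6 = 2.
Column 5 now contains 5, which forces R6C5 = 4.
The 3 cells of cage a must have product 12; hence R3C5 = 1.
4 is placed in row 6, so R6C4 = 5.
The 4 cells of cage c must have product 15, so R2C2 = 1.
1 is placed in row 3; hence R3C2 = 5.
Column 2 now contains 1; hence R6C2 = 2.
Cage b has product 120; hence R2C3 = 5.
Cage h has product 180, which forces R4C1 = 5.
2 is placed in column 2, leaving R4C2 = 6.
6 is placed in row 4, leaving R4C5 = 2.
Cage h needs product 180, so R5C1 = 2.
2 is placed in row 5, which forces R5C4 = 1.
Row 6 already has 2, so R6C1 = 3.
Row 6 already has 3; hence R6C3 = 1.
Cage b needs product 120, which forces R2C4 = 2.
Column 5 now contains 2, so R2C5 = 6.
The 4 cells of cage b must have product 120, which forces R3C3 = 2.
The 4 cells of cage l must have product 72; hence R3C4 = 3.
Row 3 now contains 3, so R3C6 = 4.
Row 4 now contains 2; hence R4C3 = 3.
Cage l has product 72, which forces R4C4 = 4.
Row 5 already has 1, leaving R5C3 = 6.
Column 3 already has 6, so R1C3 = 4.
4 is placed in column 4; hence R1C4 = 6.
Row 2 already has 6, which forces R2C1 = 4.
4 is placed in column 6; hence R2C6 = 3.
Row 3 already has 4, so R3C1 = 6.
The full grid is 1 3 4 6 5 2 / 4 1 5 2 6 3 / 6 5 2 3 1 4 / 5 6 3 4 2 1 / 2 4 6 1 3 5 / 3 2 1 5 4 6.

1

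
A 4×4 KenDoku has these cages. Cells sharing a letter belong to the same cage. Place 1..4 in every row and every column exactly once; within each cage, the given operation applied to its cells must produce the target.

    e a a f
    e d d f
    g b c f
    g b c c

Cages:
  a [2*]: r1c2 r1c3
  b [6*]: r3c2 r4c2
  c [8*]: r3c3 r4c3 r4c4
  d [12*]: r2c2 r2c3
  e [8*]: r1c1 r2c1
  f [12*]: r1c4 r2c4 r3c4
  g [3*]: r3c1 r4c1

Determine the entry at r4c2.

In row 1, 3 can only go at r1c4, so r1c4 = 3.
In row 1, 4 can only go at r1c1, so r1c1 = 4.
Column 1 now contains 4, so r2c1 = 2.
In row 2, 1 can only go at r2c4, so r2c4 = 1.
Column 4 already has 1, leaving r3c4 = 4.
4 is placed in column 4; hence r4c4 = 2.
Cage b needs two cells with product 6; hence r3c2 = 2.
The 3 cells of cage c must have product 8, so r3c3 = 1.
Row 4 now contains 2, leaving r4c2 = 3.
The 3 cells of cage c must have product 8, so r4c3 = 4.
Column 2 now contains 2, so r1c2 = 1.
Column 3 now contains 1; hence r1c3 = 2.
Column 2 already has 3, which forces r2c2 = 4.
4 is placed in column 3, so r2c3 = 3.
Row 3 now contains 1, so r3c1 = 3.
3 is placed in row 4; hence r4c1 = 1.
The full grid is 4 1 2 3 / 2 4 3 1 / 3 2 1 4 / 1 3 4 2.

3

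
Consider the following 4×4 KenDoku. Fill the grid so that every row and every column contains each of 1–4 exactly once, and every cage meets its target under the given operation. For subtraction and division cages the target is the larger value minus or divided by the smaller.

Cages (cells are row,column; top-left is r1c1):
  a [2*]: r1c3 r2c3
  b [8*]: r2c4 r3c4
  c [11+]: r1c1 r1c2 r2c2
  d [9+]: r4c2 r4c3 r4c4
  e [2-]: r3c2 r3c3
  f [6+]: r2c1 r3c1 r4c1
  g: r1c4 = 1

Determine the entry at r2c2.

The 3 cells of cage c must have sum 11; hence r1c1 = 4.
Cage c needs sum 11; hence r1c2 = 3.
G is a freebie, so r1c4 = 1.
Cage c needs sum 11, so r2c2 = 4.
Row 2 now contains 4; hence r2c4 = 2.
Column 4 now contains 2, which forces r3c4 = 4.
Column 2 now contains 4, which forces r4c2 = 2.
4 is placed in column 4, so r4c4 = 3.
Row 1 now contains 1; hence r1c3 = 2.
The 3 cells of cage f must have sum 6, which forces r2c1 = 3.
Row 2 now contains 2, so r2c3 = 1.
Cage f needs sum 6, which forces r3c1 = 2.
2 is placed in column 2; hence r3c2 = 1.
Cage e's pair has difference 2, so r3c3 = 3.
Row 4 now contains 3, so r4c1 = 1.
Row 4 now contains 3, which forces r4c3 = 4.
The full grid is 4 3 2 1 / 3 4 1 2 / 2 1 3 4 / 1 2 4 3.

4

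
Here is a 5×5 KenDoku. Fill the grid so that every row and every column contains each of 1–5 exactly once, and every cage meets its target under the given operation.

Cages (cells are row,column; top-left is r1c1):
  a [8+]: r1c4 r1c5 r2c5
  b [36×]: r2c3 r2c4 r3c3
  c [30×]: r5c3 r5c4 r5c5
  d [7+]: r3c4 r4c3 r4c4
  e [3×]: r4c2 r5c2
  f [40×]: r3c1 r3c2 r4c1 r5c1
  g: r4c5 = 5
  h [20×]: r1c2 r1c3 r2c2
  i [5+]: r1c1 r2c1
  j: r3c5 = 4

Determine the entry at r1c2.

Cage b needs product 36, which forces r2c3 = 4.
Cage b needs product 36, leaving r2c4 = 3.
Cage b needs product 36, leaving r3c3 = 3.
J is a freebie; hence r3c5 = 4.
G is a freebie, so r4c5 = 5.
The 3 cells of cage d must have sum 7, leaving r4c4 = 4.
The 3 cells of cage c must have product 30, so r5c5 = 3.
Column 4 now contains 4, which forces r1c4 = 5.
Cage e's pair has product 3; hence r4c2 = 3.
Cage f needs product 40, leaving r5c1 = 4.
Row 5 now contains 3; hence r5c2 = 1.
Column 4 already has 5, leaving r5c4 = 2.
Column 1 now contains 4; hence r1c1 = 3.
5 is placed in row 1, so r1c2 = 4.
Cage h needs product 20, leaving r1c3 = 1.
1 is placed in row 1, so r1c5 = 2.
Cage i's pair has sum 5, which forces r2c1 = 2.
Cage h needs product 20; hence r2c2 = 5.
Column 5 now contains 2, which forces r2c5 = 1.
Column 2 now contains 5, which forces r3c2 = 2.
Column 4 already has 2, which forces r3c4 = 1.
Column 1 now contains 2, which forces r4c1 = 1.
Cage d needs sum 7, which forces r4c3 = 2.
2 is placed in row 5, leaving r5c3 = 5.
1 is placed in row 3, so r3c1 = 5.
Completed grid: 3 4 1 5 2 / 2 5 4 3 1 / 5 2 3 1 4 / 1 3 2 4 5 / 4 1 5 2 3.

4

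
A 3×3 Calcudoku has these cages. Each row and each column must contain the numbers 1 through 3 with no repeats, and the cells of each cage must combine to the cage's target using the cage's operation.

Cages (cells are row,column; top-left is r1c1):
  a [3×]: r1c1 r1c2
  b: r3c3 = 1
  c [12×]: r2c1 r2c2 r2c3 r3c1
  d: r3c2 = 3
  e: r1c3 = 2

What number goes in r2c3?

3

Cage e is a single given cell, leaving r1c3 = 2.
Cage c needs product 12, which forces r3c1 = 2.
D is a freebie; hence r3c2 = 3.
Cage b is given, which forces r3c3 = 1.
The two cells of cage a must have product 3, which forces r1c1 = 3.
Column 2 already has 3, leaving r1c2 = 1.
Cage c needs product 12, which forces r2c1 = 1.
Cage c has product 12, leaving r2c2 = 2.
1 is placed in column 3; hence r2c3 = 3.
The full grid is 3 1 2 / 1 2 3 / 2 3 1.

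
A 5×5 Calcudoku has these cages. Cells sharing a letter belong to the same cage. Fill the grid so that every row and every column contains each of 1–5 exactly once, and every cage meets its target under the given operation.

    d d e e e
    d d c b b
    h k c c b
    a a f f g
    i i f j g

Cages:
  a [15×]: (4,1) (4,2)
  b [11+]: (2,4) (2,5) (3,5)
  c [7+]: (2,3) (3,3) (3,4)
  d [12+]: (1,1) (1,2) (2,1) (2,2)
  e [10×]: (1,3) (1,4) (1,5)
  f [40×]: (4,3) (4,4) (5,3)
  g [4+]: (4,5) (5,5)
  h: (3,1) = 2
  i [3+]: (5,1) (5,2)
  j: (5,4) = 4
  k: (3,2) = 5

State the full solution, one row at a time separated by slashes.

3 4 2 1 5 / 4 1 3 5 2 / 2 5 1 3 4 / 5 3 4 2 1 / 1 2 5 4 3

H is a freebie, so (3,1) = 2.
Cage k is a single given cell; hence (3,2) = 5.
Column 2 already has 5; hence (4,2) = 3.
Row 4 now contains 3; hence (4,5) = 1.
Column 1 now contains 2, which forces (5,1) = 1.
Row 5 now contains 1, leaving (5,2) = 2.
J is a freebie, which forces (5,4) = 4.
Column 5 already has 1, so (5,5) = 3.
Column 5 already has 3, which forces (3,5) = 4.
Row 4 now contains 3, leaving (4,1) = 5.
Cage f needs product 40, leaving (4,3) = 4.
Cage f has product 40, which forces (4,4) = 2.
4 is placed in row 5, leaving (5,3) = 5.
Cage c needs sum 7, which forces (2,3) = 3.
Column 4 already has 2; hence (2,4) = 5.
The 3 cells of cage b must have sum 11, so (2,5) = 2.
Row 3 already has 4, leaving (3,3) = 1.
Cage c needs sum 7, so (3,4) = 3.
Cage d has sum 12; hence (1,1) = 3.
The 4 cells of cage d must have sum 12, which forces (1,2) = 4.
Column 3 now contains 1, leaving (1,3) = 2.
5 is placed in column 4, leaving (1,4) = 1.
Column 5 now contains 2, leaving (1,5) = 5.
Row 2 now contains 3, which forces (2,1) = 4.
The 4 cells of cage d must have sum 12, which forces (2,2) = 1.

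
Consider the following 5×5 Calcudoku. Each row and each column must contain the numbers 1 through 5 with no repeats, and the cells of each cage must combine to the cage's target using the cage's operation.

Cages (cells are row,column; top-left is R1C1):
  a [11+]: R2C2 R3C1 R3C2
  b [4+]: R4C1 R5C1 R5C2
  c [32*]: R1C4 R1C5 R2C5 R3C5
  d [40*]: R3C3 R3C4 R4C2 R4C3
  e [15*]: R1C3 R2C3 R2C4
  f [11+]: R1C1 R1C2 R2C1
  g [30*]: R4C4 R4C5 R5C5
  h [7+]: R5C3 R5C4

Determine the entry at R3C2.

5

Cage c needs product 32; hence R1C4 = 4.
Cage b has sum 4; hence R4C1 = 1.
The 3 cells of cage b must have sum 4, leaving R5C1 = 2.
Cage b needs sum 4, leaving R5C2 = 1.
Cage f has sum 11, so R1C1 = 5.
Cage h needs two cells with sum 7, which forces R5C3 = 4.
Cage h's pair has sum 7, which forces R5C4 = 3.
Row 5 now contains 3, leaving R5C5 = 5.
Cage d needs product 40, which forces R4C2 = 4.
Cage g has product 30; hence R4C4 = 2.
The 3 cells of cage g must have product 30, which forces R4C5 = 3.
Cage d needs product 40; hence R3C3 = 2.
Cage d has product 40; hence R3C4 = 1.
Row 3 already has 1; hence R3C5 = 4.
Row 4 already has 2, leaving R4C3 = 5.
Cage a has sum 11, which forces R2C2 = 3.
Row 2 now contains 3, which forces R2C3 = 1.
Column 4 now contains 1, so R2C4 = 5.
Row 2 already has 1, which forces R2C5 = 2.
4 is placed in row 3, leaving R3C1 = 3.
2 is placed in row 3, so R3C2 = 5.
Column 2 already has 3, leaving R1C2 = 2.
1 is placed in column 3, so R1C3 = 3.
2 is placed in column 5; hence R1C5 = 1.
Row 2 now contains 3; hence R2C1 = 4.
The full grid is 5 2 3 4 1 / 4 3 1 5 2 / 3 5 2 1 4 / 1 4 5 2 3 / 2 1 4 3 5.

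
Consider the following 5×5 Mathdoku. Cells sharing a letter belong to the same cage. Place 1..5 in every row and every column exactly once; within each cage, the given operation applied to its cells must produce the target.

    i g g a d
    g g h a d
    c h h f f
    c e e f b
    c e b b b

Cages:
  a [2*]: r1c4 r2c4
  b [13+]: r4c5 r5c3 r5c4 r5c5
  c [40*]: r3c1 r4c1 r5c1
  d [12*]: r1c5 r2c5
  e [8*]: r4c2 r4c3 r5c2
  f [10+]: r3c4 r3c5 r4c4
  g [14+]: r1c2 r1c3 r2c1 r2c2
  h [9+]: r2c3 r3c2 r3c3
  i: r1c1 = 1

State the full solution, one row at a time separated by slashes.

1 5 4 2 3 / 3 2 5 1 4 / 4 3 1 5 2 / 5 4 2 3 1 / 2 1 3 4 5

I is a freebie, leaving r1c1 = 1.
Row 1 now contains 1; hence r1c4 = 2.
2 is placed in column 4; hence r2c4 = 1.
In column 1, 3 can only go at r2c1, so r2c1 = 3.
The two cells of cage d must have product 12, which forces r1c5 = 3.
3 is placed in row 2, so r2c5 = 4.
4 is placed in row 2; hence r2c2 = 2.
Row 2 already has 2; hence r2c3 = 5.
Cage g needs sum 14, leaving r1c2 = 5.
5 is placed in column 3, so r1c3 = 4.
The 3 cells of cage e must have product 8; hence r4c3 = 2.
The only place for 3 in row 4 is r4c4.
The 3 cells of cage f must have sum 10; hence r3c4 = 5.
Cage f has sum 10, so r3c5 = 2.
Column 4 now contains 5; hence r5c4 = 4.
Row 3 now contains 2; hence r3c1 = 4.
The 3 cells of cage c must have product 40, which forces r4c1 = 5.
The 3 cells of cage e must have product 8, so r4c2 = 4.
5 is placed in row 4, leaving r4c5 = 1.
Cage c needs product 40, so r5c1 = 2.
Row 5 now contains 4, leaving r5c2 = 1.
The 4 cells of cage b must have sum 13, which forces r5c3 = 3.
Column 5 already has 1, leaving r5c5 = 5.
1 is placed in column 2, so r3c2 = 3.
Column 3 now contains 3; hence r3c3 = 1.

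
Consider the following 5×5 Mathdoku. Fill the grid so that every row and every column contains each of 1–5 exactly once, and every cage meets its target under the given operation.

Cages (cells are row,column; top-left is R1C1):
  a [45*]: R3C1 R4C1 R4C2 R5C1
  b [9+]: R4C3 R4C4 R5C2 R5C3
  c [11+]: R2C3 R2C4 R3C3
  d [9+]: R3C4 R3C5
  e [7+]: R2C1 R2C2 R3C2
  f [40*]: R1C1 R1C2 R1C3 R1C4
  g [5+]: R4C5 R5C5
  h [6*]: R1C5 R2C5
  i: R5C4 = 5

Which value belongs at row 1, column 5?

Cage a has product 45, so R4C2 = 3.
Cage i is given, which forces R5C4 = 5.
Column 4 already has 5, leaving R3C4 = 4.
The two cells of cage d must have sum 9; hence R3C5 = 5.
Cage c has sum 11; hence R2C3 = 5.
The 3 cells of cage c must have sum 11; hence R2C4 = 3.
Row 2 now contains 3, leaving R2C5 = 2.
Cage c needs sum 11, leaving R3C3 = 3.
The 4 cells of cage a must have product 45, which forces R4C1 = 5.
Cage f has product 40; hence R1C2 = 5.
Column 5 now contains 2, so R1C5 = 3.
3 is placed in row 3, which forces R3C1 = 1.
Cage e needs sum 7; hence R3C2 = 2.
The 4 cells of cage a must have product 45, leaving R5C1 = 3.
Column 1 already has 1; hence R2C1 = 4.
The 3 cells of cage e must have sum 7; hence R2C2 = 1.
Cage b has sum 9, which forces R4C4 = 2.
1 is placed in column 2, so R5C2 = 4.
Cage b needs sum 9, which forces R5C3 = 2.
Row 5 already has 4; hence R5C5 = 1.
4 is placed in column 1; hence R1C1 = 2.
Cage f has product 40, which forces R1C3 = 4.
2 is placed in column 4, which forces R1C4 = 1.
The 4 cells of cage b must have sum 9, which forces R4C3 = 1.
1 is placed in column 5, so R4C5 = 4.
Completed grid: 2 5 4 1 3 / 4 1 5 3 2 / 1 2 3 4 5 / 5 3 1 2 4 / 3 4 2 5 1.

3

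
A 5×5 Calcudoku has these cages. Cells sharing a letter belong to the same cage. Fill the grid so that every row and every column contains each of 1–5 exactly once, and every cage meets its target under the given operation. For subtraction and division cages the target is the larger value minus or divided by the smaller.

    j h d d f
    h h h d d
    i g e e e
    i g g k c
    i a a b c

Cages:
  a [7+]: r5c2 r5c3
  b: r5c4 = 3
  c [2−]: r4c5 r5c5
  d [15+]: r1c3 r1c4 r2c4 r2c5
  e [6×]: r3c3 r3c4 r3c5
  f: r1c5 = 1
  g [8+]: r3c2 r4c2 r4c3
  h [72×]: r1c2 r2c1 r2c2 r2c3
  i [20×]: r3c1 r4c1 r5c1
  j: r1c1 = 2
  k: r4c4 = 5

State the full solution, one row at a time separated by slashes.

Cage j is a single given cell; hence r1c1 = 2.
Cage h needs product 72; hence r1c2 = 3.
F is a freebie, which forces r1c5 = 1.
Cage k is given; hence r4c4 = 5.
B is a freebie; hence r5c4 = 3.
Cage d needs sum 15, which forces r1c3 = 5.
Column 4 now contains 5, which forces r1c4 = 4.
Column 3 already has 5, which forces r5c3 = 2.
The 4 cells of cage h must have product 72, so r2c2 = 2.
Row 2 already has 2, leaving r2c4 = 1.
Column 4 already has 1, which forces r3c4 = 2.
Row 3 already has 2, leaving r3c5 = 3.
3 is placed in column 5, which forces r4c5 = 2.
2 is placed in row 5, which forces r5c2 = 5.
Row 5 now contains 5, leaving r5c5 = 4.
Column 5 already has 4, leaving r2c5 = 5.
Cage i has product 20; hence r3c1 = 5.
3 is placed in row 3, leaving r3c3 = 1.
Cage i has product 20; hence r4c1 = 4.
Row 4 already has 4, so r4c2 = 1.
Cage g needs sum 8; hence r4c3 = 3.
4 is placed in row 5, leaving r5c1 = 1.
Column 1 now contains 4, so r2c1 = 3.
Column 3 already has 3, which forces r2c3 = 4.
1 is placed in row 3, so r3c2 = 4.

2 3 5 4 1 / 3 2 4 1 5 / 5 4 1 2 3 / 4 1 3 5 2 / 1 5 2 3 4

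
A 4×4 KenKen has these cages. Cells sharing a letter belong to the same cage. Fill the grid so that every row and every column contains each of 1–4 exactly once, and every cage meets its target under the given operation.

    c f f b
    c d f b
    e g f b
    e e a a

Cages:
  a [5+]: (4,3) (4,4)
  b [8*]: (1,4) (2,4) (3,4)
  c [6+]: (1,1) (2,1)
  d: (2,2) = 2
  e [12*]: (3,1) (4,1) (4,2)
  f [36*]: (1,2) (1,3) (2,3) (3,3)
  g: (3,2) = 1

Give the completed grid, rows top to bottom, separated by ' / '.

2 3 1 4 / 4 2 3 1 / 3 1 4 2 / 1 4 2 3

The 4 cells of cage f must have product 36, leaving (1,2) = 3.
Cage d is given, leaving (2,2) = 2.
Cage g is given, leaving (3,2) = 1.
Column 2 now contains 1, which forces (4,2) = 4.
The two cells of cage c must have sum 6, leaving (1,1) = 2.
Row 2 now contains 2, which forces (2,1) = 4.
4 is placed in row 2, leaving (2,4) = 1.
The 3 cells of cage e must have product 12, so (3,1) = 3.
3 is placed in row 3; hence (3,3) = 4.
Row 3 already has 4, so (3,4) = 2.
Cage e has product 12, so (4,1) = 1.
Column 4 already has 2, which forces (4,4) = 3.
Column 3 now contains 4, leaving (1,3) = 1.
Column 4 now contains 1, which forces (1,4) = 4.
Row 2 now contains 1, leaving (2,3) = 3.
3 is placed in row 4; hence (4,3) = 2.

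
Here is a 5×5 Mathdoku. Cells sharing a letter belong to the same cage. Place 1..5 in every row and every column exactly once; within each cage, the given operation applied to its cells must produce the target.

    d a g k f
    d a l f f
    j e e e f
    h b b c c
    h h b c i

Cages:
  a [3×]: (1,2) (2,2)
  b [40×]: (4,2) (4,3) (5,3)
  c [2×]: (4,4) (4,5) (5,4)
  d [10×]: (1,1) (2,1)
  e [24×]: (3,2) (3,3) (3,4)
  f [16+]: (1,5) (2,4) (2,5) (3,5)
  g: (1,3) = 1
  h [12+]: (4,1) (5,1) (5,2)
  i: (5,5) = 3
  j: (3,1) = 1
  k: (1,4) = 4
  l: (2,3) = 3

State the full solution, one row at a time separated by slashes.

Cage g is a single given cell, which forces (1,3) = 1.
Cage k is given, leaving (1,4) = 4.
Cage l is given; hence (2,3) = 3.
Column 4 now contains 4, so (2,4) = 5.
Cage j is given, leaving (3,1) = 1.
Cage c has product 2; hence (4,4) = 2.
Cage c has product 2, which forces (4,5) = 1.
Cage c needs product 2, leaving (5,4) = 1.
Cage i is a single given cell, which forces (5,5) = 3.
The two cells of cage d must have product 10, so (1,1) = 5.
Row 1 now contains 1, so (1,2) = 3.
Row 1 already has 5, which forces (1,5) = 2.
5 is placed in row 2, leaving (2,1) = 2.
3 is placed in row 2, so (2,2) = 1.
Column 5 already has 2, so (2,5) = 4.
Column 4 already has 2; hence (3,4) = 3.
4 is placed in column 5; hence (3,5) = 5.
Column 1 already has 5, leaving (4,1) = 3.
2 is placed in column 1, leaving (5,1) = 4.
Row 5 already has 4, which forces (5,2) = 5.
Cage b needs product 40, which forces (5,3) = 2.
Cage e has product 24; hence (3,2) = 2.
Column 3 already has 2, so (3,3) = 4.
5 is placed in column 2, so (4,2) = 4.
Cage b needs product 40, leaving (4,3) = 5.

5 3 1 4 2 / 2 1 3 5 4 / 1 2 4 3 5 / 3 4 5 2 1 / 4 5 2 1 3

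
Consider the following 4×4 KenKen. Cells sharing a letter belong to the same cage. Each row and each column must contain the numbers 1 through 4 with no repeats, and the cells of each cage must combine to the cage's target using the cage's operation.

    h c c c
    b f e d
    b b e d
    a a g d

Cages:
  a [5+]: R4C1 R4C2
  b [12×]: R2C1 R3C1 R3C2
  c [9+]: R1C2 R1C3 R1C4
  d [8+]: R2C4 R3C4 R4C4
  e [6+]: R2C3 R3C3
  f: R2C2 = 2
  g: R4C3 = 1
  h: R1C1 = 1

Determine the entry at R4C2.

3

Cage h is a single given cell, so R1C1 = 1.
F is a freebie, leaving R2C2 = 2.
2 is placed in row 2, so R2C3 = 4.
Column 3 already has 4, which forces R3C3 = 2.
Cage g is a single given cell, which forces R4C3 = 1.
Cage c has sum 9, so R1C2 = 4.
Column 3 now contains 2, so R1C3 = 3.
Cage c has sum 9, leaving R1C4 = 2.
4 is placed in row 2, which forces R2C1 = 3.
3 is placed in row 2, leaving R2C4 = 1.
The 3 cells of cage b must have product 12, so R3C1 = 4.
Cage b needs product 12, leaving R3C2 = 1.
Row 3 already has 4; hence R3C4 = 3.
The two cells of cage a must have sum 5; hence R4C1 = 2.
Cage a needs two cells with sum 5, leaving R4C2 = 3.
Column 4 now contains 3, which forces R4C4 = 4.
Filled in: 1 4 3 2 / 3 2 4 1 / 4 1 2 3 / 2 3 1 4.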